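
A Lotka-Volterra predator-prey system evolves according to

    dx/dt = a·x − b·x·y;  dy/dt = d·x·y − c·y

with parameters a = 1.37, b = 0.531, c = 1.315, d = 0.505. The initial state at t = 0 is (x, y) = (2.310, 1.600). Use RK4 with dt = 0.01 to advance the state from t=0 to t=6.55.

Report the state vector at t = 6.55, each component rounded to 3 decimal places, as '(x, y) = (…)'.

t=0.000: state=(2.310, 1.600)
step 1 (dt=0.01): k1=(1.202, -0.238), k2=(1.207, -0.232), k3=(1.207, -0.232), k4=(1.211, -0.227); state += dt/6·(k1+2k2+2k3+k4)
t=0.010: state=(2.322, 1.598)
t=0.020: state=(2.334, 1.595)
t=0.030: state=(2.346, 1.593)
continuing one RK4 step at a time; state shown every 25 steps (Δt=0.25):
t=0.250: state=(2.638, 1.573)
t=0.500: state=(3.009, 1.617)
t=0.750: state=(3.394, 1.743)
t=1.000: state=(3.740, 1.970)
t=1.250: state=(3.970, 2.311)
t=1.500: state=(3.998, 2.758)
t=1.750: state=(3.778, 3.252)
t=2.000: state=(3.355, 3.678)
t=2.250: state=(2.847, 3.917)
t=2.500: state=(2.378, 3.917)
t=2.750: state=(2.014, 3.716)
t=3.000: state=(1.768, 3.392)
t=3.250: state=(1.627, 3.022)
t=3.500: state=(1.572, 2.660)
t=3.750: state=(1.590, 2.336)
t=4.000: state=(1.673, 2.065)
t=4.250: state=(1.818, 1.851)
t=4.500: state=(2.025, 1.697)
t=4.750: state=(2.292, 1.604)
t=5.000: state=(2.617, 1.573)
t=5.250: state=(2.986, 1.612)
t=5.500: state=(3.371, 1.733)
t=5.750: state=(3.722, 1.954)
t=6.000: state=(3.961, 2.288)
t=6.250: state=(4.003, 2.729)
t=6.500: state=(3.798, 3.223)
t=6.550: state=(3.729, 3.319)

(x, y) = (3.729, 3.319)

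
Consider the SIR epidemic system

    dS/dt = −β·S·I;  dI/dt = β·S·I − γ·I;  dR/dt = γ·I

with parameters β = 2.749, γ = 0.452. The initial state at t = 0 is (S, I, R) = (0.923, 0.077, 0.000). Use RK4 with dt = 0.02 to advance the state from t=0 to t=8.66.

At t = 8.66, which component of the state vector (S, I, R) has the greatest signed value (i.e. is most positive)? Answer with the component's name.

t=0.000: state=(0.923, 0.077, 0.000)
step 1 (dt=0.02): k1=(-0.195, 0.161, 0.035), k2=(-0.199, 0.163, 0.036), k3=(-0.199, 0.164, 0.036), k4=(-0.203, 0.167, 0.036); state += dt/6·(k1+2k2+2k3+k4)
t=0.020: state=(0.919, 0.080, 0.001)
t=0.040: state=(0.915, 0.084, 0.001)
t=0.060: state=(0.911, 0.087, 0.002)
continuing one RK4 step at a time; state shown every 25 steps (Δt=0.5):
t=0.500: state=(0.771, 0.199, 0.030)
t=1.000: state=(0.516, 0.388, 0.096)
t=1.500: state=(0.272, 0.527, 0.201)
t=2.000: state=(0.128, 0.547, 0.325)
t=2.500: state=(0.062, 0.495, 0.443)
t=3.000: state=(0.033, 0.420, 0.547)
t=3.500: state=(0.020, 0.347, 0.633)
t=4.000: state=(0.013, 0.283, 0.704)
t=4.500: state=(0.009, 0.229, 0.762)
t=5.000: state=(0.007, 0.185, 0.808)
t=5.500: state=(0.005, 0.149, 0.846)
t=6.000: state=(0.004, 0.119, 0.876)
t=6.500: state=(0.004, 0.096, 0.900)
t=7.000: state=(0.003, 0.077, 0.920)
t=7.500: state=(0.003, 0.062, 0.935)
t=8.000: state=(0.003, 0.049, 0.948)
t=8.500: state=(0.003, 0.039, 0.958)
t=8.660: state=(0.003, 0.037, 0.961)
compare at T: S=0.003, I=0.037, R=0.961

largest component: R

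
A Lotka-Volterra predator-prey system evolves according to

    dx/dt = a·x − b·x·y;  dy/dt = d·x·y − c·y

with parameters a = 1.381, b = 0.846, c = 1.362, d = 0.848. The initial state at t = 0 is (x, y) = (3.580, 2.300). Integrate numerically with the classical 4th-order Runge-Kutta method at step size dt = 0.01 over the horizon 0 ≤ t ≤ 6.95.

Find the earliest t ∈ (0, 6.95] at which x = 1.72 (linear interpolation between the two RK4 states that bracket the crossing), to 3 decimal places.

t = 0.544

t=0.000: state=(3.580, 2.300)
step 1 (dt=0.01): k1=(-2.022, 3.850), k2=(-2.074, 3.862), k3=(-2.074, 3.862), k4=(-2.127, 3.873); state += dt/6·(k1+2k2+2k3+k4)
t=0.010: state=(3.559, 2.339)
t=0.020: state=(3.537, 2.377)
t=0.030: state=(3.515, 2.416)
continuing one RK4 step at a time; state shown every 25 steps (Δt=0.25):
t=0.250: state=(2.806, 3.246)
t=0.500: state=(1.864, 3.781)
t=0.540: state=(1.733, 3.805)
next step: t=0.550: state=(1.701, 3.809) — x has crossed 1.72
linear interpolation between t=0.540 (1.73261) and t=0.550 (1.70102) → t≈0.544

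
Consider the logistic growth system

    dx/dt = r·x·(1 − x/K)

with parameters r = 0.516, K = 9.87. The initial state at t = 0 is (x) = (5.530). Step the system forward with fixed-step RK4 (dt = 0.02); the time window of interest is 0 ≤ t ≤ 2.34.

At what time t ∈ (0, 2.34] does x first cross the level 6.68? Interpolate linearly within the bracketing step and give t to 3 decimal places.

t = 0.963

t=0.000: state=(5.530)
step 1 (dt=0.02): k1=(1.255), k2=(1.254), k3=(1.254), k4=(1.253); state += dt/6·(k1+2k2+2k3+k4)
t=0.020: state=(5.555)
t=0.040: state=(5.580)
t=0.060: state=(5.605)
continuing one RK4 step at a time; state shown every 5 steps (Δt=0.1):
t=0.100: state=(5.655)
t=0.200: state=(5.779)
t=0.300: state=(5.902)
t=0.400: state=(6.024)
t=0.500: state=(6.144)
t=0.600: state=(6.263)
t=0.700: state=(6.381)
t=0.800: state=(6.496)
t=0.900: state=(6.610)
t=0.960: state=(6.677)
next step: t=0.980: state=(6.699) — x has crossed 6.68
linear interpolation between t=0.960 (6.67693) and t=0.980 (6.69918) → t≈0.963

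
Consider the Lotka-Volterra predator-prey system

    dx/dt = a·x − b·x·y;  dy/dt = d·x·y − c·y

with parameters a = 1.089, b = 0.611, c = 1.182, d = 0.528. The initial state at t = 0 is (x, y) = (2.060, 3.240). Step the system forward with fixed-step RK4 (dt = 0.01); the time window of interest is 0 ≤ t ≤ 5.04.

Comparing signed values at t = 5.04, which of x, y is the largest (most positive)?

largest component: x

t=0.000: state=(2.060, 3.240)
step 1 (dt=0.01): k1=(-1.835, -0.306), k2=(-1.825, -0.321), k3=(-1.825, -0.321), k4=(-1.814, -0.336); state += dt/6·(k1+2k2+2k3+k4)
t=0.010: state=(2.042, 3.237)
t=0.020: state=(2.024, 3.233)
t=0.030: state=(2.006, 3.229)
continuing one RK4 step at a time; state shown every 20 steps (Δt=0.2):
t=0.200: state=(1.734, 3.123)
t=0.400: state=(1.490, 2.921)
t=0.600: state=(1.316, 2.673)
t=0.800: state=(1.199, 2.408)
t=1.000: state=(1.129, 2.149)
t=1.200: state=(1.095, 1.908)
t=1.400: state=(1.093, 1.690)
t=1.600: state=(1.119, 1.499)
t=1.800: state=(1.171, 1.335)
t=2.000: state=(1.247, 1.198)
t=2.200: state=(1.349, 1.084)
t=2.400: state=(1.478, 0.993)
t=2.600: state=(1.634, 0.924)
t=2.800: state=(1.821, 0.875)
t=3.000: state=(2.038, 0.847)
t=3.200: state=(2.287, 0.840)
t=3.400: state=(2.564, 0.856)
t=3.600: state=(2.864, 0.900)
t=3.800: state=(3.176, 0.978)
t=4.000: state=(3.481, 1.097)
t=4.200: state=(3.747, 1.269)
t=4.400: state=(3.935, 1.505)
t=4.600: state=(3.999, 1.809)
t=4.800: state=(3.901, 2.170)
t=5.000: state=(3.634, 2.554)
t=5.040: state=(3.563, 2.628)
compare at T: x=3.563, y=2.628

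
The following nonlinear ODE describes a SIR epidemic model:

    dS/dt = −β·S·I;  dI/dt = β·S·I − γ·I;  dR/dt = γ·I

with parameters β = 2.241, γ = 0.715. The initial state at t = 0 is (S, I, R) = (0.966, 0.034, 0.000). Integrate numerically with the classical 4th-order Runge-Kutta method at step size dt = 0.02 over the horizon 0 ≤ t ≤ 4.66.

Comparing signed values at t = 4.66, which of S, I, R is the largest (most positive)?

largest component: R

t=0.000: state=(0.966, 0.034, 0.000)
step 1 (dt=0.02): k1=(-0.074, 0.049, 0.024), k2=(-0.075, 0.050, 0.025), k3=(-0.075, 0.050, 0.025), k4=(-0.076, 0.051, 0.025); state += dt/6·(k1+2k2+2k3+k4)
t=0.020: state=(0.965, 0.035, 0.000)
t=0.040: state=(0.963, 0.036, 0.001)
t=0.060: state=(0.961, 0.037, 0.002)
continuing one RK4 step at a time; state shown every 10 steps (Δt=0.2):
t=0.200: state=(0.949, 0.045, 0.006)
t=0.400: state=(0.927, 0.060, 0.013)
t=0.600: state=(0.899, 0.078, 0.023)
t=0.800: state=(0.864, 0.100, 0.036)
t=1.000: state=(0.821, 0.127, 0.052)
t=1.200: state=(0.771, 0.157, 0.072)
t=1.400: state=(0.713, 0.190, 0.097)
t=1.600: state=(0.650, 0.224, 0.127)
t=1.800: state=(0.583, 0.256, 0.161)
t=2.000: state=(0.517, 0.284, 0.199)
t=2.200: state=(0.453, 0.305, 0.242)
t=2.400: state=(0.394, 0.320, 0.286)
t=2.600: state=(0.340, 0.327, 0.333)
t=2.800: state=(0.294, 0.326, 0.380)
t=3.000: state=(0.254, 0.320, 0.426)
t=3.200: state=(0.221, 0.308, 0.471)
t=3.400: state=(0.193, 0.293, 0.514)
t=3.600: state=(0.170, 0.276, 0.555)
t=3.800: state=(0.151, 0.257, 0.593)
t=4.000: state=(0.135, 0.237, 0.628)
t=4.200: state=(0.122, 0.218, 0.660)
t=4.400: state=(0.111, 0.199, 0.690)
t=4.600: state=(0.102, 0.181, 0.717)
t=4.660: state=(0.100, 0.175, 0.725)
compare at T: S=0.100, I=0.175, R=0.725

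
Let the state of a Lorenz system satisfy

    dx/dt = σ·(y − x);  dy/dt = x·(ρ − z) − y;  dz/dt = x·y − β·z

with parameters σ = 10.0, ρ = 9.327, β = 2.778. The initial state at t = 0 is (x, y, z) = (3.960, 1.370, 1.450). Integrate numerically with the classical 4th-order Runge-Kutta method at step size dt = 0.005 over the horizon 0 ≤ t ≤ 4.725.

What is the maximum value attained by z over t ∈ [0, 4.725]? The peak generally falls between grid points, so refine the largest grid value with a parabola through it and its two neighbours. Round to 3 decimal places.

t=0.000: state=(3.960, 1.370, 1.450)
step 1 (dt=0.005): k1=(-25.900, 29.823, 1.397), k2=(-24.507, 29.225, 1.589), k3=(-24.557, 29.252, 1.587), k4=(-23.210, 28.679, 1.768); state += dt/6·(k1+2k2+2k3+k4)
t=0.005: state=(3.837, 1.516, 1.458)
t=0.010: state=(3.728, 1.657, 1.468)
t=0.015: state=(3.630, 1.793, 1.479)
continuing one RK4 step at a time; state shown every 40 steps (Δt=0.2):
t=0.200: state=(4.277, 5.773, 2.961)
t=0.400: state=(7.457, 8.393, 8.992)
t=0.600: state=(5.991, 4.098, 12.169)
t=0.800: state=(3.037, 2.257, 8.807)
t=1.000: state=(2.607, 2.831, 6.051)
t=1.200: state=(3.675, 4.489, 5.229)
t=1.400: state=(5.561, 6.453, 7.105)
t=1.600: state=(6.219, 5.837, 10.115)
t=1.800: state=(4.693, 3.878, 9.752)
t=2.000: state=(3.713, 3.577, 7.821)
t=2.200: state=(4.020, 4.411, 6.803)
t=2.400: state=(5.011, 5.514, 7.432)
t=2.600: state=(5.579, 5.561, 8.972)
t=2.800: state=(5.019, 4.592, 9.288)
t=3.000: state=(4.339, 4.154, 8.355)
t=3.200: state=(4.337, 4.499, 7.614)
t=3.400: state=(4.826, 5.098, 7.775)
t=3.600: state=(5.192, 5.241, 8.530)
t=3.800: state=(5.008, 4.813, 8.856)
t=4.000: state=(4.628, 4.491, 8.466)
t=4.200: state=(4.546, 4.600, 8.013)
t=4.400: state=(4.771, 4.913, 8.005)
t=4.600: state=(4.989, 5.040, 8.365)
t=4.725: state=(4.994, 4.951, 8.553)
largest grid value and its neighbours: z(0.555)=12.37471, z(0.560)=12.37513, z(0.565)=12.36920
parabola through these three points peaks at t≈0.558 with z≈12.37573

max z = 12.376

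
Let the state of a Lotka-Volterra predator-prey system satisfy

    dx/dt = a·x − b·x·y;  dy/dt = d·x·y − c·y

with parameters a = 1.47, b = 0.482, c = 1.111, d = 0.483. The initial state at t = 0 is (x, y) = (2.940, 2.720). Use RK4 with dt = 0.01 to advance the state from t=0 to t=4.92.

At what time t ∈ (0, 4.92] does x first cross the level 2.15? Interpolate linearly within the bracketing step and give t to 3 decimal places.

t = 1.612

t=0.000: state=(2.940, 2.720)
step 1 (dt=0.01): k1=(0.467, 0.841), k2=(0.462, 0.845), k3=(0.462, 0.845), k4=(0.456, 0.849); state += dt/6·(k1+2k2+2k3+k4)
t=0.010: state=(2.945, 2.728)
t=0.020: state=(2.949, 2.737)
t=0.030: state=(2.954, 2.746)
continuing one RK4 step at a time; state shown every 20 steps (Δt=0.2):
t=0.200: state=(3.009, 2.904)
t=0.400: state=(3.021, 3.113)
t=0.600: state=(2.971, 3.332)
t=0.800: state=(2.863, 3.538)
t=1.000: state=(2.708, 3.708)
t=1.200: state=(2.526, 3.824)
t=1.400: state=(2.337, 3.873)
t=1.600: state=(2.160, 3.853)
t=1.610: state=(2.152, 3.850)
next step: t=1.620: state=(2.143, 3.847) — x has crossed 2.15
linear interpolation between t=1.610 (2.15154) and t=1.620 (2.14327) → t≈1.612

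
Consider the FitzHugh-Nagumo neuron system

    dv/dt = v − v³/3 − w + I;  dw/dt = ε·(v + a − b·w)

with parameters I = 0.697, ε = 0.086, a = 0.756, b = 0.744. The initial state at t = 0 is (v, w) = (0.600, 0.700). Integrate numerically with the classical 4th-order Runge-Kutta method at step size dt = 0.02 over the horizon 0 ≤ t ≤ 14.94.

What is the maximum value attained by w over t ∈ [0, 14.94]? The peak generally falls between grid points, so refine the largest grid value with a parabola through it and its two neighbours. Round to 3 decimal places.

max w = 1.596

t=0.000: state=(0.600, 0.700)
step 1 (dt=0.02): k1=(0.525, 0.072), k2=(0.528, 0.072), k3=(0.528, 0.072), k4=(0.530, 0.073); state += dt/6·(k1+2k2+2k3+k4)
t=0.020: state=(0.611, 0.701)
t=0.040: state=(0.621, 0.703)
t=0.060: state=(0.632, 0.704)
continuing one RK4 step at a time; state shown every 25 steps (Δt=0.5):
t=0.500: state=(0.889, 0.741)
t=1.000: state=(1.183, 0.794)
t=1.500: state=(1.400, 0.856)
t=2.000: state=(1.512, 0.923)
t=2.500: state=(1.547, 0.991)
t=3.000: state=(1.541, 1.057)
t=3.500: state=(1.514, 1.121)
t=4.000: state=(1.477, 1.181)
t=4.500: state=(1.434, 1.237)
t=5.000: state=(1.388, 1.290)
t=5.500: state=(1.338, 1.339)
t=6.000: state=(1.285, 1.384)
t=6.500: state=(1.228, 1.426)
t=7.000: state=(1.167, 1.464)
t=7.500: state=(1.099, 1.497)
t=8.000: state=(1.022, 1.527)
t=8.500: state=(0.933, 1.552)
t=9.000: state=(0.826, 1.573)
t=9.500: state=(0.691, 1.588)
t=10.000: state=(0.508, 1.595)
t=10.500: state=(0.240, 1.593)
t=11.000: state=(-0.182, 1.577)
t=11.500: state=(-0.829, 1.539)
t=12.000: state=(-1.523, 1.472)
t=12.500: state=(-1.879, 1.384)
t=13.000: state=(-1.961, 1.290)
t=13.500: state=(-1.957, 1.199)
t=14.000: state=(-1.932, 1.111)
t=14.500: state=(-1.902, 1.027)
t=14.940: state=(-1.875, 0.956)
largest grid value and its neighbours: w(10.140)=1.59571, w(10.160)=1.59572, w(10.180)=1.59572
parabola through these three points peaks at t≈10.166 with w≈1.59572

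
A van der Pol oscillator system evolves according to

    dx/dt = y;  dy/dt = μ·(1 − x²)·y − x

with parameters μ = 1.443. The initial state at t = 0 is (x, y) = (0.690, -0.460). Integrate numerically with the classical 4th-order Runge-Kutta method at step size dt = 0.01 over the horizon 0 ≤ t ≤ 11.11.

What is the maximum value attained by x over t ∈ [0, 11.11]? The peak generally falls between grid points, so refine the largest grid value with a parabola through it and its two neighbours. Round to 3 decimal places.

t=0.000: state=(0.690, -0.460)
step 1 (dt=0.01): k1=(-0.460, -1.038), k2=(-0.465, -1.042), k3=(-0.465, -1.042), k4=(-0.470, -1.045); state += dt/6·(k1+2k2+2k3+k4)
t=0.010: state=(0.685, -0.470)
t=0.020: state=(0.681, -0.481)
t=0.030: state=(0.676, -0.491)
continuing one RK4 step at a time; state shown every 50 steps (Δt=0.5):
t=0.500: state=(0.308, -1.131)
t=1.000: state=(-0.523, -2.216)
t=1.500: state=(-1.575, -1.382)
t=2.000: state=(-1.812, 0.136)
t=2.500: state=(-1.634, 0.500)
t=3.000: state=(-1.332, 0.719)
t=3.500: state=(-0.885, 1.124)
t=4.000: state=(-0.099, 2.193)
t=4.500: state=(1.321, 2.845)
t=5.000: state=(2.007, 0.162)
t=5.500: state=(1.903, -0.400)
t=6.000: state=(1.665, -0.544)
t=6.500: state=(1.352, -0.723)
t=7.000: state=(0.909, -1.108)
t=7.500: state=(0.139, -2.142)
t=8.000: state=(-1.273, -2.924)
t=8.500: state=(-2.006, -0.209)
t=9.000: state=(-1.911, 0.394)
t=9.500: state=(-1.676, 0.539)
t=10.000: state=(-1.367, 0.713)
t=10.500: state=(-0.931, 1.084)
t=11.000: state=(-0.182, 2.078)
t=11.110: state=(0.066, 2.440)
largest grid value and its neighbours: x(5.060)=2.01263, x(5.070)=2.01271, x(5.080)=2.01259
parabola through these three points peaks at t≈5.069 with x≈2.01271

max x = 2.013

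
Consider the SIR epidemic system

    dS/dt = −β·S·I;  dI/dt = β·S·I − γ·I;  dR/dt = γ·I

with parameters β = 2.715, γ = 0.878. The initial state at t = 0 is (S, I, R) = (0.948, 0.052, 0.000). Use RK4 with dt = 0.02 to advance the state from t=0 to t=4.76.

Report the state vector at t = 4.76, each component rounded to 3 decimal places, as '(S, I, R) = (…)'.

(S, I, R) = (0.068, 0.081, 0.851)

t=0.000: state=(0.948, 0.052, 0.000)
step 1 (dt=0.02): k1=(-0.134, 0.088, 0.046), k2=(-0.136, 0.089, 0.046), k3=(-0.136, 0.090, 0.046), k4=(-0.138, 0.091, 0.047); state += dt/6·(k1+2k2+2k3+k4)
t=0.020: state=(0.945, 0.054, 0.001)
t=0.040: state=(0.942, 0.056, 0.002)
t=0.060: state=(0.940, 0.058, 0.003)
continuing one RK4 step at a time; state shown every 10 steps (Δt=0.2):
t=0.200: state=(0.917, 0.072, 0.011)
t=0.400: state=(0.875, 0.099, 0.026)
t=0.600: state=(0.822, 0.132, 0.046)
t=0.800: state=(0.758, 0.170, 0.072)
t=1.000: state=(0.684, 0.211, 0.106)
t=1.200: state=(0.603, 0.251, 0.146)
t=1.400: state=(0.521, 0.285, 0.193)
t=1.600: state=(0.443, 0.311, 0.246)
t=1.800: state=(0.373, 0.325, 0.302)
t=2.000: state=(0.312, 0.329, 0.359)
t=2.200: state=(0.261, 0.322, 0.417)
t=2.400: state=(0.220, 0.308, 0.472)
t=2.600: state=(0.187, 0.288, 0.525)
t=2.800: state=(0.161, 0.266, 0.573)
t=3.000: state=(0.140, 0.242, 0.618)
t=3.200: state=(0.124, 0.218, 0.658)
t=3.400: state=(0.111, 0.195, 0.694)
t=3.600: state=(0.100, 0.173, 0.727)
t=3.800: state=(0.092, 0.153, 0.755)
t=4.000: state=(0.085, 0.135, 0.780)
t=4.200: state=(0.079, 0.118, 0.803)
t=4.400: state=(0.075, 0.103, 0.822)
t=4.600: state=(0.071, 0.090, 0.839)
t=4.760: state=(0.068, 0.081, 0.851)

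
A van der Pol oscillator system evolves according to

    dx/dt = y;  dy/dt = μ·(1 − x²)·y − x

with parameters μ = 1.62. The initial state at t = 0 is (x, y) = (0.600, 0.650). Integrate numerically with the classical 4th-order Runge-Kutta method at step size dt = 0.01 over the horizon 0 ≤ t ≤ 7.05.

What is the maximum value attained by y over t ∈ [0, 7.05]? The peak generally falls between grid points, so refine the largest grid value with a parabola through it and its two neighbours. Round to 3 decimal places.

t=0.000: state=(0.600, 0.650)
step 1 (dt=0.01): k1=(0.650, 0.074), k2=(0.650, 0.067), k3=(0.650, 0.067), k4=(0.651, 0.060); state += dt/6·(k1+2k2+2k3+k4)
t=0.010: state=(0.607, 0.651)
t=0.020: state=(0.613, 0.651)
t=0.030: state=(0.620, 0.652)
continuing one RK4 step at a time; state shown every 25 steps (Δt=0.25):
t=0.250: state=(0.761, 0.619)
t=0.500: state=(0.900, 0.480)
t=0.750: state=(0.994, 0.258)
t=1.000: state=(1.027, 0.003)
t=1.250: state=(0.996, -0.250)
t=1.500: state=(0.902, -0.504)
t=1.750: state=(0.741, -0.795)
t=2.000: state=(0.495, -1.195)
t=2.250: state=(0.125, -1.811)
t=2.500: state=(-0.429, -2.632)
t=2.750: state=(-1.142, -2.830)
t=3.000: state=(-1.705, -1.508)
t=3.250: state=(-1.911, -0.288)
t=3.500: state=(-1.912, 0.196)
t=3.750: state=(-1.839, 0.366)
t=4.000: state=(-1.736, 0.448)
t=4.250: state=(-1.616, 0.515)
t=4.500: state=(-1.478, 0.591)
t=4.750: state=(-1.318, 0.693)
t=5.000: state=(-1.127, 0.845)
t=5.250: state=(-0.888, 1.091)
t=5.500: state=(-0.567, 1.515)
t=5.750: state=(-0.104, 2.255)
t=6.000: state=(0.582, 3.205)
t=6.250: state=(1.395, 2.915)
t=6.500: state=(1.897, 1.087)
t=6.750: state=(2.016, 0.046)
t=7.000: state=(1.979, -0.277)
t=7.050: state=(1.964, -0.307)
largest grid value and its neighbours: y(6.090)=3.36000, y(6.100)=3.36179, y(6.110)=3.35991
parabola through these three points peaks at t≈6.100 with y≈3.36179

max y = 3.362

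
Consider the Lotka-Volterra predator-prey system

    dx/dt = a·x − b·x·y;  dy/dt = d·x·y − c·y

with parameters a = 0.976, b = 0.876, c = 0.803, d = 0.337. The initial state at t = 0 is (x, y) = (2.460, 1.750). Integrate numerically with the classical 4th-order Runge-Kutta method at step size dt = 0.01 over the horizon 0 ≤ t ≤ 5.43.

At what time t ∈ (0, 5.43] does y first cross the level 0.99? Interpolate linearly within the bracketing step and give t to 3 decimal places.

t=0.000: state=(2.460, 1.750)
step 1 (dt=0.01): k1=(-1.370, 0.046), k2=(-1.367, 0.041), k3=(-1.367, 0.042), k4=(-1.363, 0.037); state += dt/6·(k1+2k2+2k3+k4)
t=0.010: state=(2.446, 1.750)
t=0.020: state=(2.433, 1.751)
t=0.030: state=(2.419, 1.751)
continuing one RK4 step at a time; state shown every 20 steps (Δt=0.2):
t=0.200: state=(2.201, 1.744)
t=0.400: state=(1.976, 1.709)
t=0.600: state=(1.789, 1.652)
t=0.800: state=(1.638, 1.579)
t=1.000: state=(1.521, 1.495)
t=1.200: state=(1.434, 1.407)
t=1.400: state=(1.373, 1.317)
t=1.600: state=(1.336, 1.228)
t=1.800: state=(1.319, 1.144)
t=2.000: state=(1.321, 1.065)
t=2.200: state=(1.342, 0.992)
next step: t=2.210: state=(1.343, 0.988) — y has crossed 0.99
linear interpolation between t=2.200 (0.99177) and t=2.210 (0.98830) → t≈2.205

t = 2.205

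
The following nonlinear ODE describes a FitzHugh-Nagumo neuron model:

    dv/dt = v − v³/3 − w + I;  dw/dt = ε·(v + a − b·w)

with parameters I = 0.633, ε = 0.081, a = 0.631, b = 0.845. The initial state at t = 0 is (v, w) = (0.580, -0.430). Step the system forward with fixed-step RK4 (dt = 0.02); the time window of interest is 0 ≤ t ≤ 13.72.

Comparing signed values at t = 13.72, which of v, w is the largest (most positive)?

largest component: w

t=0.000: state=(0.580, -0.430)
step 1 (dt=0.02): k1=(1.578, 0.128), k2=(1.587, 0.129), k3=(1.587, 0.129), k4=(1.596, 0.130); state += dt/6·(k1+2k2+2k3+k4)
t=0.020: state=(0.612, -0.427)
t=0.040: state=(0.644, -0.425)
t=0.060: state=(0.676, -0.422)
continuing one RK4 step at a time; state shown every 25 steps (Δt=0.5):
t=0.500: state=(1.398, -0.351)
t=1.000: state=(1.891, -0.247)
t=1.500: state=(2.012, -0.135)
t=2.000: state=(2.011, -0.025)
t=2.500: state=(1.983, 0.081)
t=3.000: state=(1.950, 0.181)
t=3.500: state=(1.915, 0.277)
t=4.000: state=(1.880, 0.369)
t=4.500: state=(1.845, 0.455)
t=5.000: state=(1.810, 0.538)
t=5.500: state=(1.774, 0.616)
t=6.000: state=(1.739, 0.691)
t=6.500: state=(1.703, 0.761)
t=7.000: state=(1.667, 0.828)
t=7.500: state=(1.631, 0.891)
t=8.000: state=(1.594, 0.950)
t=8.500: state=(1.557, 1.006)
t=9.000: state=(1.520, 1.058)
t=9.500: state=(1.482, 1.108)
t=10.000: state=(1.443, 1.154)
t=10.500: state=(1.403, 1.197)
t=11.000: state=(1.362, 1.237)
t=11.500: state=(1.319, 1.273)
t=12.000: state=(1.275, 1.307)
t=12.500: state=(1.229, 1.338)
t=13.000: state=(1.180, 1.366)
t=13.500: state=(1.127, 1.392)
t=13.720: state=(1.103, 1.402)
compare at T: v=1.103, w=1.402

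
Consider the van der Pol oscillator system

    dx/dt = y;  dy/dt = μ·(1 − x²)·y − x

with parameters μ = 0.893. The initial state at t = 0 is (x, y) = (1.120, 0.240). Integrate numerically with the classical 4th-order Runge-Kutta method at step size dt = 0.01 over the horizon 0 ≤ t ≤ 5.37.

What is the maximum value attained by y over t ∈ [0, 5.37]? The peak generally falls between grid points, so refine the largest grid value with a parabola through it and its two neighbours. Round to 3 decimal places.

max y = 2.538

t=0.000: state=(1.120, 0.240)
step 1 (dt=0.01): k1=(0.240, -1.175), k2=(0.234, -1.175), k3=(0.234, -1.175), k4=(0.228, -1.175); state += dt/6·(k1+2k2+2k3+k4)
t=0.010: state=(1.122, 0.228)
t=0.020: state=(1.125, 0.216)
t=0.030: state=(1.127, 0.205)
continuing one RK4 step at a time; state shown every 20 steps (Δt=0.2):
t=0.200: state=(1.145, 0.007)
t=0.400: state=(1.123, -0.216)
t=0.600: state=(1.059, -0.424)
t=0.800: state=(0.954, -0.624)
t=1.000: state=(0.809, -0.830)
t=1.200: state=(0.621, -1.055)
t=1.400: state=(0.385, -1.313)
t=1.600: state=(0.094, -1.606)
t=1.800: state=(-0.257, -1.898)
t=2.000: state=(-0.659, -2.086)
t=2.200: state=(-1.073, -1.999)
t=2.400: state=(-1.434, -1.559)
t=2.600: state=(-1.684, -0.925)
t=2.800: state=(-1.809, -0.346)
t=3.000: state=(-1.833, 0.071)
t=3.200: state=(-1.790, 0.345)
t=3.400: state=(-1.701, 0.533)
t=3.600: state=(-1.579, 0.678)
t=3.800: state=(-1.431, 0.811)
t=4.000: state=(-1.254, 0.953)
t=4.200: state=(-1.047, 1.123)
t=4.400: state=(-0.802, 1.340)
t=4.600: state=(-0.507, 1.620)
t=4.800: state=(-0.149, 1.969)
t=5.000: state=(0.282, 2.334)
t=5.200: state=(0.774, 2.537)
t=5.370: state=(1.197, 2.375)
largest grid value and its neighbours: y(5.200)=2.53718, y(5.210)=2.53796, y(5.220)=2.53758
parabola through these three points peaks at t≈5.212 with y≈2.53798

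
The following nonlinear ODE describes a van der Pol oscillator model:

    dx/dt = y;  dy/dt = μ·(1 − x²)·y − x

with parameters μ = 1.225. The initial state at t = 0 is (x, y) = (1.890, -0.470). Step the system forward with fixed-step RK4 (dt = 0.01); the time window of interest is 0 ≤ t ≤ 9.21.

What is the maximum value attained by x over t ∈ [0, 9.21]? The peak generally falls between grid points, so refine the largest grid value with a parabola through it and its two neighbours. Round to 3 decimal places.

t=0.000: state=(1.890, -0.470)
step 1 (dt=0.01): k1=(-0.470, -0.409), k2=(-0.472, -0.405), k3=(-0.472, -0.406), k4=(-0.474, -0.402); state += dt/6·(k1+2k2+2k3+k4)
t=0.010: state=(1.885, -0.474)
t=0.020: state=(1.881, -0.478)
t=0.030: state=(1.876, -0.482)
continuing one RK4 step at a time; state shown every 50 steps (Δt=0.5):
t=0.500: state=(1.611, -0.642)
t=1.000: state=(1.237, -0.882)
t=1.500: state=(0.684, -1.408)
t=2.000: state=(-0.287, -2.581)
t=2.500: state=(-1.626, -1.985)
t=3.000: state=(-2.011, 0.061)
t=3.500: state=(-1.847, 0.487)
t=4.000: state=(-1.558, 0.668)
t=4.500: state=(-1.165, 0.936)
t=5.000: state=(-0.568, 1.543)
t=5.500: state=(0.497, 2.766)
t=6.000: state=(1.764, 1.534)
t=6.500: state=(2.001, -0.182)
t=7.000: state=(1.808, -0.518)
t=7.500: state=(1.504, -0.700)
t=8.000: state=(1.089, -1.000)
t=8.500: state=(0.440, -1.699)
t=9.000: state=(-0.720, -2.889)
t=9.210: state=(-1.317, -2.625)
largest grid value and its neighbours: x(6.380)=2.01164, x(6.390)=2.01173, x(6.400)=2.01162
parabola through these three points peaks at t≈6.390 with x≈2.01173

max x = 2.012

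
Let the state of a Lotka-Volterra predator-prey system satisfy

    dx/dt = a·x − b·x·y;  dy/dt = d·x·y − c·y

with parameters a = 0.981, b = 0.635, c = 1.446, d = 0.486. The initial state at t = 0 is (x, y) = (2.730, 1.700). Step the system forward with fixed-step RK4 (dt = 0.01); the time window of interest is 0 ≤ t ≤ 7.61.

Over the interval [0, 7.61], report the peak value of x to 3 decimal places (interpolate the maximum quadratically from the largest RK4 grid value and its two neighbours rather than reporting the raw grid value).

max x = 3.336

t=0.000: state=(2.730, 1.700)
step 1 (dt=0.01): k1=(-0.269, -0.203), k2=(-0.267, -0.204), k3=(-0.267, -0.204), k4=(-0.265, -0.205); state += dt/6·(k1+2k2+2k3+k4)
t=0.010: state=(2.727, 1.698)
t=0.020: state=(2.725, 1.696)
t=0.030: state=(2.722, 1.694)
continuing one RK4 step at a time; state shown every 25 steps (Δt=0.25):
t=0.250: state=(2.675, 1.644)
t=0.500: state=(2.646, 1.582)
t=0.750: state=(2.644, 1.519)
t=1.000: state=(2.667, 1.461)
t=1.250: state=(2.714, 1.411)
t=1.500: state=(2.781, 1.372)
t=1.750: state=(2.865, 1.347)
t=2.000: state=(2.959, 1.336)
t=2.250: state=(3.058, 1.342)
t=2.500: state=(3.153, 1.363)
t=2.750: state=(3.237, 1.401)
t=3.000: state=(3.299, 1.452)
t=3.250: state=(3.332, 1.513)
t=3.500: state=(3.331, 1.581)
t=3.750: state=(3.294, 1.648)
t=4.000: state=(3.226, 1.706)
t=4.250: state=(3.133, 1.749)
t=4.500: state=(3.026, 1.772)
t=4.750: state=(2.919, 1.771)
t=5.000: state=(2.820, 1.748)
t=5.250: state=(2.739, 1.707)
t=5.500: state=(2.681, 1.652)
t=5.750: state=(2.648, 1.590)
t=6.000: state=(2.643, 1.528)
t=6.250: state=(2.663, 1.468)
t=6.500: state=(2.706, 1.417)
t=6.750: state=(2.771, 1.377)
t=7.000: state=(2.853, 1.349)
t=7.250: state=(2.946, 1.337)
t=7.500: state=(3.045, 1.340)
t=7.610: state=(3.088, 1.347)
largest grid value and its neighbours: x(3.360)=3.33602, x(3.370)=3.33604, x(3.380)=3.33600
parabola through these three points peaks at t≈3.368 with x≈3.33604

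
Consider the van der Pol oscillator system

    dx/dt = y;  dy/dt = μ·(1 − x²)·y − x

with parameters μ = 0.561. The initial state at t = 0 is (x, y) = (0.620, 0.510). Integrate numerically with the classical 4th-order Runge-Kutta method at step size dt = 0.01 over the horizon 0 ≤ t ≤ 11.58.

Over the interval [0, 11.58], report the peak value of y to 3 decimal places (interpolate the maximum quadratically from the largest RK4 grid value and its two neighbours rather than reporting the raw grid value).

t=0.000: state=(0.620, 0.510)
step 1 (dt=0.01): k1=(0.510, -0.444), k2=(0.508, -0.448), k3=(0.508, -0.448), k4=(0.506, -0.452); state += dt/6·(k1+2k2+2k3+k4)
t=0.010: state=(0.625, 0.506)
t=0.020: state=(0.630, 0.501)
t=0.030: state=(0.635, 0.496)
continuing one RK4 step at a time; state shown every 50 steps (Δt=0.5):
t=0.500: state=(0.804, 0.198)
t=1.000: state=(0.802, -0.212)
t=1.500: state=(0.591, -0.630)
t=2.000: state=(0.175, -1.025)
t=2.500: state=(-0.414, -1.287)
t=3.000: state=(-1.032, -1.076)
t=3.500: state=(-1.399, -0.352)
t=4.000: state=(-1.390, 0.355)
t=4.500: state=(-1.075, 0.889)
t=5.000: state=(-0.503, 1.407)
t=5.500: state=(0.332, 1.898)
t=6.000: state=(1.270, 1.642)
t=6.500: state=(1.800, 0.438)
t=7.000: state=(1.775, -0.443)
t=7.500: state=(1.422, -0.942)
t=8.000: state=(0.836, -1.417)
t=8.500: state=(-0.017, -2.003)
t=9.000: state=(-1.091, -2.088)
t=9.500: state=(-1.851, -0.808)
t=10.000: state=(-1.945, 0.301)
t=10.500: state=(-1.647, 0.837)
t=11.000: state=(-1.125, 1.262)
t=11.500: state=(-0.362, 1.816)
t=11.580: state=(-0.213, 1.916)
largest grid value and its neighbours: y(5.650)=1.95082, y(5.660)=1.95108, y(5.670)=1.95088
parabola through these three points peaks at t≈5.661 with y≈1.95108

max y = 1.951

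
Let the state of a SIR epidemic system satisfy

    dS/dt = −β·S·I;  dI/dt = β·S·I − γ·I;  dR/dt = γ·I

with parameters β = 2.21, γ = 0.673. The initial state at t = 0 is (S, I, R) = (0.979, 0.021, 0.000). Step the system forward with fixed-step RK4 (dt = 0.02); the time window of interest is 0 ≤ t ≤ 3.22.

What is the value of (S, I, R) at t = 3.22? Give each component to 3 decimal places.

(S, I, R) = (0.271, 0.338, 0.391)

t=0.000: state=(0.979, 0.021, 0.000)
step 1 (dt=0.02): k1=(-0.045, 0.031, 0.014), k2=(-0.046, 0.032, 0.014), k3=(-0.046, 0.032, 0.014), k4=(-0.047, 0.032, 0.015); state += dt/6·(k1+2k2+2k3+k4)
t=0.020: state=(0.978, 0.022, 0.000)
t=0.040: state=(0.977, 0.022, 0.001)
t=0.060: state=(0.976, 0.023, 0.001)
continuing one RK4 step at a time; state shown every 10 steps (Δt=0.2):
t=0.200: state=(0.968, 0.028, 0.003)
t=0.400: state=(0.955, 0.038, 0.008)
t=0.600: state=(0.936, 0.050, 0.014)
t=0.800: state=(0.913, 0.066, 0.021)
t=1.000: state=(0.883, 0.086, 0.032)
t=1.200: state=(0.846, 0.110, 0.045)
t=1.400: state=(0.801, 0.138, 0.061)
t=1.600: state=(0.748, 0.170, 0.082)
t=1.800: state=(0.689, 0.204, 0.107)
t=2.000: state=(0.624, 0.239, 0.137)
t=2.200: state=(0.558, 0.271, 0.171)
t=2.400: state=(0.492, 0.299, 0.210)
t=2.600: state=(0.429, 0.320, 0.251)
t=2.800: state=(0.371, 0.333, 0.295)
t=3.000: state=(0.320, 0.339, 0.341)
t=3.200: state=(0.275, 0.338, 0.386)
t=3.220: state=(0.271, 0.338, 0.391)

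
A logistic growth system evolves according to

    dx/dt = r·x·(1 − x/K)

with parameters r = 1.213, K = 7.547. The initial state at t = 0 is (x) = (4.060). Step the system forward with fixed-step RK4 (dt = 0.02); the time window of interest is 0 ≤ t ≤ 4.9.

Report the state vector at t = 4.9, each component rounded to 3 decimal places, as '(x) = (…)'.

t=0.000: state=(4.060)
step 1 (dt=0.02): k1=(2.275), k2=(2.273), k3=(2.273), k4=(2.271); state += dt/6·(k1+2k2+2k3+k4)
t=0.020: state=(4.105)
t=0.040: state=(4.151)
t=0.060: state=(4.196)
continuing one RK4 step at a time; state shown every 10 steps (Δt=0.2):
t=0.200: state=(4.509)
t=0.400: state=(4.937)
t=0.600: state=(5.334)
t=0.800: state=(5.694)
t=1.000: state=(6.012)
t=1.200: state=(6.287)
t=1.400: state=(6.522)
t=1.600: state=(6.718)
t=1.800: state=(6.881)
t=2.000: state=(7.014)
t=2.200: state=(7.123)
t=2.400: state=(7.210)
t=2.600: state=(7.280)
t=2.800: state=(7.336)
t=3.000: state=(7.380)
t=3.200: state=(7.416)
t=3.400: state=(7.444)
t=3.600: state=(7.466)
t=3.800: state=(7.483)
t=4.000: state=(7.497)
t=4.200: state=(7.507)
t=4.400: state=(7.516)
t=4.600: state=(7.523)
t=4.800: state=(7.528)
t=4.900: state=(7.530)

(x) = (7.530)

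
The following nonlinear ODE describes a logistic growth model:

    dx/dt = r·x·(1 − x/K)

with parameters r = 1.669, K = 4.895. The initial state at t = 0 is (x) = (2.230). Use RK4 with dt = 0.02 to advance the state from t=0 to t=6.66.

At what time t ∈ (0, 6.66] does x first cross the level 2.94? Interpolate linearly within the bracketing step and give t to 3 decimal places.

t=0.000: state=(2.230)
step 1 (dt=0.02): k1=(2.026), k2=(2.029), k3=(2.029), k4=(2.032); state += dt/6·(k1+2k2+2k3+k4)
t=0.020: state=(2.271)
t=0.040: state=(2.311)
t=0.060: state=(2.352)
t=0.340: state=(2.918)
next step: t=0.360: state=(2.957) — x has crossed 2.94
linear interpolation between t=0.340 (2.91793) and t=0.360 (2.95714) → t≈0.351

t = 0.351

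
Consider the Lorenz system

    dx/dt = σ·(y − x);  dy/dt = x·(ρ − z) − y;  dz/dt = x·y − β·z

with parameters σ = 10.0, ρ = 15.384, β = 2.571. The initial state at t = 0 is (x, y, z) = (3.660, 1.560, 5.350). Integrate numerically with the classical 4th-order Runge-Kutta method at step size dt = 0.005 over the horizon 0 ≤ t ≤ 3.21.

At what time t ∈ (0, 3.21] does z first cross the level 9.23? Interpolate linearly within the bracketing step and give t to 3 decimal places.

t=0.000: state=(3.660, 1.560, 5.350)
step 1 (dt=0.005): k1=(-21.000, 35.164, -8.045), k2=(-19.596, 34.622, -7.758), k3=(-19.645, 34.656, -7.759), k4=(-18.285, 34.144, -7.482); state += dt/6·(k1+2k2+2k3+k4)
t=0.005: state=(3.562, 1.733, 5.311)
t=0.010: state=(3.477, 1.902, 5.275)
t=0.015: state=(3.404, 2.066, 5.242)
continuing one RK4 step at a time; state shown every 40 steps (Δt=0.2):
t=0.200: state=(5.494, 8.260, 6.471)
t=0.260: state=(7.347, 10.661, 8.960)
next step: t=0.265: state=(7.513, 10.841, 9.242) — z has crossed 9.23
linear interpolation between t=0.260 (8.95956) and t=0.265 (9.24199) → t≈0.265

t = 0.265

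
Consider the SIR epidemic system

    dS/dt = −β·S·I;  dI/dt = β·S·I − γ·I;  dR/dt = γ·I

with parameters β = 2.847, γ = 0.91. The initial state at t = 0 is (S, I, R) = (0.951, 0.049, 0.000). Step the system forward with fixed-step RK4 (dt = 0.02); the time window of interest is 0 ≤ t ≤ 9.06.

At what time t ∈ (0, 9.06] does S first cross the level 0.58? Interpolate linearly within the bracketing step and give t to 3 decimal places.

t = 1.226

t=0.000: state=(0.951, 0.049, 0.000)
step 1 (dt=0.02): k1=(-0.133, 0.088, 0.045), k2=(-0.135, 0.089, 0.045), k3=(-0.135, 0.089, 0.045), k4=(-0.137, 0.091, 0.046); state += dt/6·(k1+2k2+2k3+k4)
t=0.020: state=(0.948, 0.051, 0.001)
t=0.040: state=(0.946, 0.053, 0.002)
t=0.060: state=(0.943, 0.055, 0.003)
continuing one RK4 step at a time; state shown every 25 steps (Δt=0.5):
t=0.500: state=(0.852, 0.113, 0.035)
t=1.000: state=(0.676, 0.215, 0.109)
t=1.220: state=(0.583, 0.261, 0.157)
next step: t=1.240: state=(0.574, 0.265, 0.161) — S has crossed 0.58
linear interpolation between t=1.220 (0.58264) and t=1.240 (0.57399) → t≈1.226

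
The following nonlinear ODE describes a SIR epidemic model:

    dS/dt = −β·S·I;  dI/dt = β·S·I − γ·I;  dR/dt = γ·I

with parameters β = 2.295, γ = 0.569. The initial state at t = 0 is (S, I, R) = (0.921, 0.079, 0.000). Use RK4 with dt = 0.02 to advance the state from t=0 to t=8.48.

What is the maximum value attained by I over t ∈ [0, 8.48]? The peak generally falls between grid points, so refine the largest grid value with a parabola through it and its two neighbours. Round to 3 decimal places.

t=0.000: state=(0.921, 0.079, 0.000)
step 1 (dt=0.02): k1=(-0.167, 0.122, 0.045), k2=(-0.169, 0.124, 0.046), k3=(-0.169, 0.124, 0.046), k4=(-0.172, 0.125, 0.046); state += dt/6·(k1+2k2+2k3+k4)
t=0.020: state=(0.918, 0.081, 0.001)
t=0.040: state=(0.914, 0.084, 0.002)
t=0.060: state=(0.911, 0.087, 0.003)
continuing one RK4 step at a time; state shown every 25 steps (Δt=0.5):
t=0.500: state=(0.806, 0.161, 0.033)
t=1.000: state=(0.628, 0.277, 0.095)
t=1.500: state=(0.428, 0.382, 0.190)
t=2.000: state=(0.268, 0.426, 0.306)
t=2.500: state=(0.165, 0.409, 0.426)
t=3.000: state=(0.106, 0.358, 0.536)
t=3.500: state=(0.073, 0.298, 0.629)
t=4.000: state=(0.053, 0.241, 0.706)
t=4.500: state=(0.042, 0.191, 0.767)
t=5.000: state=(0.034, 0.150, 0.815)
t=5.500: state=(0.029, 0.117, 0.853)
t=6.000: state=(0.026, 0.091, 0.883)
t=6.500: state=(0.024, 0.071, 0.906)
t=7.000: state=(0.022, 0.054, 0.923)
t=7.500: state=(0.021, 0.042, 0.937)
t=8.000: state=(0.020, 0.032, 0.947)
t=8.480: state=(0.020, 0.025, 0.955)
largest grid value and its neighbours: I(2.060)=0.42667, I(2.080)=0.42671, I(2.100)=0.42665
parabola through these three points peaks at t≈2.078 with I≈0.42671

max I = 0.427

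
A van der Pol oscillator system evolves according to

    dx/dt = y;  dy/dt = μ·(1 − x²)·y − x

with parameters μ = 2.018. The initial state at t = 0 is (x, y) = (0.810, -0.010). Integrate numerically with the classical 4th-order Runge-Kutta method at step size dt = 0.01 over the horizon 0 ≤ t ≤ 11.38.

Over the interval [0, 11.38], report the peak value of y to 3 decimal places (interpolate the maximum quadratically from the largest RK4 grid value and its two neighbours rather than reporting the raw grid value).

t=0.000: state=(0.810, -0.010)
step 1 (dt=0.01): k1=(-0.010, -0.817), k2=(-0.014, -0.820), k3=(-0.014, -0.820), k4=(-0.018, -0.822); state += dt/6·(k1+2k2+2k3+k4)
t=0.010: state=(0.810, -0.018)
t=0.020: state=(0.810, -0.026)
t=0.030: state=(0.809, -0.035)
continuing one RK4 step at a time; state shown every 50 steps (Δt=0.5):
t=0.500: state=(0.690, -0.501)
t=1.000: state=(0.239, -1.452)
t=1.500: state=(-0.948, -3.126)
t=2.000: state=(-1.874, -0.368)
t=2.500: state=(-1.822, 0.316)
t=3.000: state=(-1.634, 0.427)
t=3.500: state=(-1.392, 0.554)
t=4.000: state=(-1.057, 0.828)
t=4.500: state=(-0.475, 1.680)
t=5.000: state=(0.916, 3.838)
t=5.500: state=(2.004, 0.319)
t=6.000: state=(1.940, -0.305)
t=6.500: state=(1.767, -0.381)
t=7.000: state=(1.557, -0.466)
t=7.500: state=(1.290, -0.623)
t=8.000: state=(0.897, -1.013)
t=8.500: state=(0.126, -2.369)
t=9.000: state=(-1.536, -2.951)
t=9.500: state=(-2.016, 0.107)
t=10.000: state=(-1.884, 0.337)
t=10.500: state=(-1.698, 0.406)
t=11.000: state=(-1.472, 0.508)
t=11.380: state=(-1.255, 0.650)
largest grid value and its neighbours: y(5.000)=3.83792, y(5.010)=3.83829, y(5.020)=3.83261
parabola through these three points peaks at t≈5.006 with y≈3.83887

max y = 3.839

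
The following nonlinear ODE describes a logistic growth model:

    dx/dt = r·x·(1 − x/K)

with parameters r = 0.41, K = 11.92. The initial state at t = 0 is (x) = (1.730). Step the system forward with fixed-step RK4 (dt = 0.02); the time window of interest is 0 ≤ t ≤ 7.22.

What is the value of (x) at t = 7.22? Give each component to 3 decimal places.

(x) = (9.133)

t=0.000: state=(1.730)
step 1 (dt=0.02): k1=(0.606), k2=(0.608), k3=(0.608), k4=(0.610); state += dt/6·(k1+2k2+2k3+k4)
t=0.020: state=(1.742)
t=0.040: state=(1.754)
t=0.060: state=(1.767)
continuing one RK4 step at a time; state shown every 25 steps (Δt=0.5):
t=0.500: state=(2.056)
t=1.000: state=(2.428)
t=1.500: state=(2.849)
t=2.000: state=(3.316)
t=2.500: state=(3.829)
t=3.000: state=(4.380)
t=3.500: state=(4.961)
t=4.000: state=(5.563)
t=4.500: state=(6.174)
t=5.000: state=(6.779)
t=5.500: state=(7.368)
t=6.000: state=(7.930)
t=6.500: state=(8.454)
t=7.000: state=(8.936)
t=7.220: state=(9.133)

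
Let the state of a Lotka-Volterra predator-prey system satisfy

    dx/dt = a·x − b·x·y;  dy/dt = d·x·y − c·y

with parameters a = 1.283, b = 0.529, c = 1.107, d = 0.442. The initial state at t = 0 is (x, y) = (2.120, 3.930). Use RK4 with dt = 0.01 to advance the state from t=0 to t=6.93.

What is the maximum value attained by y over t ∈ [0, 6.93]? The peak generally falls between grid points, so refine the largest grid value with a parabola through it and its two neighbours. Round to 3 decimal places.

max y = 4.001

t=0.000: state=(2.120, 3.930)
step 1 (dt=0.01): k1=(-1.687, -0.668), k2=(-1.677, -0.682), k3=(-1.677, -0.682), k4=(-1.667, -0.696); state += dt/6·(k1+2k2+2k3+k4)
t=0.010: state=(2.103, 3.923)
t=0.020: state=(2.087, 3.916)
t=0.030: state=(2.070, 3.909)
continuing one RK4 step at a time; state shown every 25 steps (Δt=0.25):
t=0.250: state=(1.763, 3.689)
t=0.500: state=(1.524, 3.350)
t=0.750: state=(1.382, 2.981)
t=1.000: state=(1.315, 2.622)
t=1.250: state=(1.310, 2.297)
t=1.500: state=(1.358, 2.017)
t=1.750: state=(1.456, 1.786)
t=2.000: state=(1.605, 1.603)
t=2.250: state=(1.806, 1.467)
t=2.500: state=(2.064, 1.377)
t=2.750: state=(2.379, 1.334)
t=3.000: state=(2.748, 1.342)
t=3.250: state=(3.160, 1.410)
t=3.500: state=(3.584, 1.552)
t=3.750: state=(3.965, 1.787)
t=4.000: state=(4.222, 2.133)
t=4.250: state=(4.263, 2.591)
t=4.500: state=(4.030, 3.114)
t=4.750: state=(3.559, 3.597)
t=5.000: state=(2.978, 3.915)
t=5.250: state=(2.425, 3.998)
t=5.500: state=(1.983, 3.863)
t=5.750: state=(1.669, 3.580)
t=6.000: state=(1.466, 3.225)
t=6.250: state=(1.352, 2.855)
t=6.500: state=(1.307, 2.506)
t=6.750: state=(1.321, 2.196)
t=6.930: state=(1.363, 2.002)
largest grid value and its neighbours: y(5.200)=4.00062, y(5.210)=4.00086, y(5.220)=4.00073
parabola through these three points peaks at t≈5.211 with y≈4.00086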